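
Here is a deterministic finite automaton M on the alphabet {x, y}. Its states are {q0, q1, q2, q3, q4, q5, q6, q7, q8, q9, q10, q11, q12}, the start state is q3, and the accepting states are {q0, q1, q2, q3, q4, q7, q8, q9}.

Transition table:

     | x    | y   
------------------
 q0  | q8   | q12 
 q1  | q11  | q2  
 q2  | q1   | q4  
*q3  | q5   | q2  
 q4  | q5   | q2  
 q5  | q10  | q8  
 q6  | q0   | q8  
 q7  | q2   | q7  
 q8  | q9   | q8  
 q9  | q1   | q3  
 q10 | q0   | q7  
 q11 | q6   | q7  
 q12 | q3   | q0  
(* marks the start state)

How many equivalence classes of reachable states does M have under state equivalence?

7

All states are reachable from the start state.
P0 = {q0,q1,q2,q3,q4,q7,q8,q9} | {q5,q6,q10,q11,q12}.
Refine {q0,q1,q2,q3,q4,q7,q8,q9} on symbol x: members go to different blocks, giving {q0,q2,q7,q8,q9} and {q1,q3,q4}.
Refine {q0,q2,q7,q8,q9} on symbol x: members go to different blocks, giving {q0,q7,q8} and {q2,q9}.
Split {q0,q7,q8} by δ(·,x) → {q7,q8} and {q0}.
Refine {q5,q6,q10,q11,q12} on symbol x: members go to different blocks, giving {q5,q11} and {q6,q10} and {q12}.
No further refinement is possible. Final partition (7 blocks): {q7,q8} | {q5,q11} | {q1,q3,q4} | {q2,q9} | {q0} | {q6,q10} | {q12}.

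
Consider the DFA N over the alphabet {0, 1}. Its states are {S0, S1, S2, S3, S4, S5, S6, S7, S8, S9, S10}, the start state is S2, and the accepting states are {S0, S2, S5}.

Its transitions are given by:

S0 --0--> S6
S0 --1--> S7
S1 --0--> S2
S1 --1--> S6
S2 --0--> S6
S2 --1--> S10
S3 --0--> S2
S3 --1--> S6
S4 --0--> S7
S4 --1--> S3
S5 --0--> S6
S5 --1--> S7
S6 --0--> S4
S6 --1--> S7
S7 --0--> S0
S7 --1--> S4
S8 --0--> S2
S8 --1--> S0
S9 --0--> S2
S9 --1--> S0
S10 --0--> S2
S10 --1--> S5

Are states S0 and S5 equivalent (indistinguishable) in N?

Yes

First remove the unreachable states {S1,S8,S9}; 8 states remain.
P0 = {S0,S2,S5} | {S3,S4,S6,S7,S10}.
On input 0, block {S3,S4,S6,S7,S10} splits into {S3,S7,S10} and {S4,S6}.
On input 1, block {S3,S7,S10} splits into {S3,S7} and {S10}.
Refine {S0,S2,S5} on symbol 1: members go to different blocks, giving {S0,S5} and {S2}.
Split {S3,S7} by δ(·,0) → {S3} and {S7}.
On input 0, block {S4,S6} splits into {S4} and {S6}.
The partition is now stable with 7 blocks: {S0,S5} | {S3} | {S4} | {S10} | {S2} | {S7} | {S6}.
S0 and S5 lie in the same block of the stable partition, so they are equivalent — no string distinguishes them.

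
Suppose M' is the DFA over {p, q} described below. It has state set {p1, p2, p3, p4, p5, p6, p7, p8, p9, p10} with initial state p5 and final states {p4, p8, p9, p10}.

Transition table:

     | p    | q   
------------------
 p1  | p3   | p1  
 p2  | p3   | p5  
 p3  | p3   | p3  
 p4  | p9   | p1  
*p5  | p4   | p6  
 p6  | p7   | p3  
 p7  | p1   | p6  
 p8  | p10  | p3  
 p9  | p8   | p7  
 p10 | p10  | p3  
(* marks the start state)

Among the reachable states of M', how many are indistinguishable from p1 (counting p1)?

4

States {p2} cannot be reached from the start state, so discard them.
P0 = {p4,p8,p9,p10} | {p1,p3,p5,p6,p7}.
Split {p1,p3,p5,p6,p7} by δ(·,p) → {p1,p3,p6,p7} and {p5}.
The partition is now stable with 3 blocks: {p4,p8,p9,p10} | {p1,p3,p6,p7} | {p5}.
The equivalence class containing p1 is {p1,p3,p6,p7}, of size 4.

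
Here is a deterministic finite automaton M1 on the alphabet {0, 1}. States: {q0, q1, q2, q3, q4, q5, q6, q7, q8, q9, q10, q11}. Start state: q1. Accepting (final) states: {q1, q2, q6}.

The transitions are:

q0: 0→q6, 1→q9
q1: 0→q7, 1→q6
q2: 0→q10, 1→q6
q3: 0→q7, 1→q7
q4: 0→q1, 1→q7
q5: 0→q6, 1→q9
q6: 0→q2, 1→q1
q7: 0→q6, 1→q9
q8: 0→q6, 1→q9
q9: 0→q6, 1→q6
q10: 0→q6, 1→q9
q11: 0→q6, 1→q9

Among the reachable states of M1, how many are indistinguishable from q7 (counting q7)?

2

Reachable states from the start: {q1,q2,q6,q7,q9,q10}. Unreachable: {q0,q3,q4,q5,q8,q11} — drop them.
P0 = {q1,q2,q6} | {q7,q9,q10}.
Refine {q1,q2,q6} on symbol 0: members go to different blocks, giving {q1,q2} and {q6}.
Split {q7,q9,q10} by δ(·,1) → {q7,q10} and {q9}.
No further refinement is possible. Final partition (4 blocks): {q1,q2} | {q7,q10} | {q6} | {q9}.
State q7 belongs to the block {q7,q10}, which has 2 states.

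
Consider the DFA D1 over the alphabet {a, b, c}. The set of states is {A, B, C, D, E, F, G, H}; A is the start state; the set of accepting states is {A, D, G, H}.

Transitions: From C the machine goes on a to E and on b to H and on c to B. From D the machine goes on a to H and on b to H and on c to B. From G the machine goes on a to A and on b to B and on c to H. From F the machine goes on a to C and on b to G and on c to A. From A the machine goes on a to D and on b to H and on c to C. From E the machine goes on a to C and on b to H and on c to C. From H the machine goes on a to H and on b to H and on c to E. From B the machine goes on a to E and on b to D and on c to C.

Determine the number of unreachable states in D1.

Starting at A and following transitions, the reachable set is {A, B, C, D, E, H}. That leaves F, G unreachable — 2 in total.

2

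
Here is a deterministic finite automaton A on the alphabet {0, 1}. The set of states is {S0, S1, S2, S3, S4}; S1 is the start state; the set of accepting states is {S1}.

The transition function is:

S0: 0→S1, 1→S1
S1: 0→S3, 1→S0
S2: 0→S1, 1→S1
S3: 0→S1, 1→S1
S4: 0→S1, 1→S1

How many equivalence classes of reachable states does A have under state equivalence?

2

First remove the unreachable states {S2,S4}; 3 states remain.
Initial partition by acceptance: {S1} | {S0,S3}.
The partition is now stable with 2 blocks: {S1} | {S0,S3}.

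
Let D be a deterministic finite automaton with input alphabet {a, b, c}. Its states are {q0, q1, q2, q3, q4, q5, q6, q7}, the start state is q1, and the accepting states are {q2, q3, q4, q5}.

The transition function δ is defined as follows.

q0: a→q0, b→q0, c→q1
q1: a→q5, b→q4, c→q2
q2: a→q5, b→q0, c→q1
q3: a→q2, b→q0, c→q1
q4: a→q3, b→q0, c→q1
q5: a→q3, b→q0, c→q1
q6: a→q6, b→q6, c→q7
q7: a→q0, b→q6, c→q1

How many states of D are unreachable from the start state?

BFS from q1 reaches {q0, q1, q2, q3, q4, q5}; the 2 state(s) q6, q7 are never visited.

2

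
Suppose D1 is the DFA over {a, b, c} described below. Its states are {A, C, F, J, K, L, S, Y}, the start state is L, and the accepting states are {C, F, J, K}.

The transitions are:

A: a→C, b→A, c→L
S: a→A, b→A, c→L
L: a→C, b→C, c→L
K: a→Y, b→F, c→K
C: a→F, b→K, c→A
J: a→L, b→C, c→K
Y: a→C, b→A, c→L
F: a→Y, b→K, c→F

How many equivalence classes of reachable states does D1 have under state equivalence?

4

Reachable states from the start: {A,C,F,K,L,Y}. Unreachable: {J,S} — drop them.
P0 = {C,F,K} | {A,L,Y}.
Split {C,F,K} by δ(·,a) → {F,K} and {C}.
Split {A,L,Y} by δ(·,b) → {A,Y} and {L}.
No further refinement is possible. Final partition (4 blocks): {F,K} | {A,Y} | {C} | {L}.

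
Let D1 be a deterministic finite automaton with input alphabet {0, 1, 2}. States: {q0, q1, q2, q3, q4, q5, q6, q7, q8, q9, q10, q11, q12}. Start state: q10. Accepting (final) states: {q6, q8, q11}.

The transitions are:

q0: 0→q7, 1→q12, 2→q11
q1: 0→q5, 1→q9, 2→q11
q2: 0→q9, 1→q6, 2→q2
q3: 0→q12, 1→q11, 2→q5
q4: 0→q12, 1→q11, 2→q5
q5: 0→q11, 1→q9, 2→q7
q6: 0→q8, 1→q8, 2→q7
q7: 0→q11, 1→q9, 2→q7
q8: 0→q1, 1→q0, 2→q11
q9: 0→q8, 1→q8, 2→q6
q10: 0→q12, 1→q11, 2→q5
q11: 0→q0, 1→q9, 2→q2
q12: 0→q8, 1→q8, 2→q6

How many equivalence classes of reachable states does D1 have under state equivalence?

States {q3,q4} cannot be reached from the start state, so discard them.
P0 = {q6,q8,q11} | {q0,q1,q2,q5,q7,q9,q10,q12}.
Split {q6,q8,q11} by δ(·,0) → {q8,q11} and {q6}.
On input 2, block {q8,q11} splits into {q8} and {q11}.
Split {q0,q1,q2,q5,q7,q9,q10,q12} by δ(·,0) → {q0,q1,q2,q10} and {q5,q7} and {q9,q12}.
On input 0, block {q0,q1,q2,q10} splits into {q0,q1} and {q2,q10}.
Split {q2,q10} by δ(·,1) → {q2} and {q10}.
No further refinement is possible. Final partition (8 blocks): {q8} | {q0,q1} | {q6} | {q11} | {q5,q7} | {q9,q12} | {q2} | {q10}.

8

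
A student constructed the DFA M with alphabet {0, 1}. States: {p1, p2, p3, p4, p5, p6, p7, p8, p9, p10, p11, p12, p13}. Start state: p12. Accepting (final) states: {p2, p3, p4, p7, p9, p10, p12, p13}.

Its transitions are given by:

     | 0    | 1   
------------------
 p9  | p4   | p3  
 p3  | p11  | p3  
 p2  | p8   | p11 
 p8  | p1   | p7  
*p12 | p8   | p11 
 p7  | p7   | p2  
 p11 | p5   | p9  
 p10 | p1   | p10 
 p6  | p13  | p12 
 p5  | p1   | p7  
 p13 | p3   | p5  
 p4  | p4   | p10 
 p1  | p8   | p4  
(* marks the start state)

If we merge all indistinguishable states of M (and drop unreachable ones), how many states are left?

6

Reachable states from the start: {p1,p2,p3,p4,p5,p7,p8,p9,p10,p11,p12}. Unreachable: {p6,p13} — drop them.
P0 = {p2,p3,p4,p7,p9,p10,p12} | {p1,p5,p8,p11}.
Split {p2,p3,p4,p7,p9,p10,p12} by δ(·,0) → {p2,p3,p10,p12} and {p4,p7,p9}.
Refine {p2,p3,p10,p12} on symbol 1: members go to different blocks, giving {p2,p12} and {p3,p10}.
On input 1, block {p4,p7,p9} splits into {p4,p9} and {p7}.
Split {p1,p5,p8,p11} by δ(·,1) → {p1,p11} and {p5,p8}.
Stable partition: {p2,p12} | {p1,p11} | {p4,p9} | {p3,p10} | {p7} | {p5,p8} — 6 equivalence classes.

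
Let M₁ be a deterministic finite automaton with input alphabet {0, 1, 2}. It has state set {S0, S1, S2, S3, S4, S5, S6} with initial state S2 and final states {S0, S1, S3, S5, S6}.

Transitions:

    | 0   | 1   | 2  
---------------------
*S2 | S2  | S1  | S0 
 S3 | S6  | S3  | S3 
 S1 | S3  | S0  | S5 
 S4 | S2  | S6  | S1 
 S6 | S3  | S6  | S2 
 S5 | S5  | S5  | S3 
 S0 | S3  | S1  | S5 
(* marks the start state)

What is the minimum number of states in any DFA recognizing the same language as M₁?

5

First remove the unreachable states {S4}; 6 states remain.
Initial partition by acceptance: {S0,S1,S3,S5,S6} | {S2}.
Split {S0,S1,S3,S5,S6} by δ(·,2) → {S0,S1,S3,S5} and {S6}.
Refine {S0,S1,S3,S5} on symbol 0: members go to different blocks, giving {S0,S1,S5} and {S3}.
Refine {S0,S1,S5} on symbol 0: members go to different blocks, giving {S0,S1} and {S5}.
No further refinement is possible. Final partition (5 blocks): {S0,S1} | {S2} | {S6} | {S3} | {S5}.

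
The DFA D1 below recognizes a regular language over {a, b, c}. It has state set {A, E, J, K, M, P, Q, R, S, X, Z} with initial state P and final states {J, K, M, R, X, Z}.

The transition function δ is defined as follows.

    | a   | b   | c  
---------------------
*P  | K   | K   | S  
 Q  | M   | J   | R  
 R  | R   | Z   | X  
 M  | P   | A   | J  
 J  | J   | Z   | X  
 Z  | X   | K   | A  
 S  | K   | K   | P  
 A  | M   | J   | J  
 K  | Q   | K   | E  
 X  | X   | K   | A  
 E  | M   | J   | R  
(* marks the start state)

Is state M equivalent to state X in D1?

P0 = {J,K,M,R,X,Z} | {A,E,P,Q,S}.
On input a, block {J,K,M,R,X,Z} splits into {J,R,X,Z} and {K,M}.
Split {J,R,X,Z} by δ(·,b) → {X,Z} and {J,R}.
On input b, block {A,E,P,Q,S} splits into {A,E,Q} and {P,S}.
Refine {K,M} on symbol a: members go to different blocks, giving {K} and {M}.
No further refinement is possible. Final partition (6 blocks): {X,Z} | {A,E,Q} | {K} | {J,R} | {P,S} | {M}.
M and X end up in different blocks, so they are distinguishable. For instance, the string 'a' is accepted from only X.

No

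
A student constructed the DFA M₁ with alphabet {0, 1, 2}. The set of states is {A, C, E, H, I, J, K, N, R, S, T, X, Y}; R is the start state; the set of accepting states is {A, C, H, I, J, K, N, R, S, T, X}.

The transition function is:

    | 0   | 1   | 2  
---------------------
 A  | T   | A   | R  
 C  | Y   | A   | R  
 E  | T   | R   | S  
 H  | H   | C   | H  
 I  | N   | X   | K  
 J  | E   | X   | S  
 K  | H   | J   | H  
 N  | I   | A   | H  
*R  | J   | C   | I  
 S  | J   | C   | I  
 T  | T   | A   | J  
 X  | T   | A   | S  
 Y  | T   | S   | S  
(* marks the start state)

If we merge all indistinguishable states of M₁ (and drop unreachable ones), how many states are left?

7

Every state is reachable, so we keep all 13.
Start with accepting vs non-accepting: {A,C,H,I,J,K,N,R,S,T,X} | {E,Y}.
Split {A,C,H,I,J,K,N,R,S,T,X} by δ(·,0) → {A,H,I,K,N,R,S,T,X} and {C,J}.
Split {A,H,I,K,N,R,S,T,X} by δ(·,0) → {A,H,I,K,N,T,X} and {R,S}.
Refine {A,H,I,K,N,T,X} on symbol 1: members go to different blocks, giving {A,I,N,T,X} and {H,K}.
Refine {A,I,N,T,X} on symbol 2: members go to different blocks, giving {I,N} and {A,X} and {T}.
Stable partition: {I,N} | {E,Y} | {C,J} | {R,S} | {H,K} | {A,X} | {T} — 7 equivalence classes.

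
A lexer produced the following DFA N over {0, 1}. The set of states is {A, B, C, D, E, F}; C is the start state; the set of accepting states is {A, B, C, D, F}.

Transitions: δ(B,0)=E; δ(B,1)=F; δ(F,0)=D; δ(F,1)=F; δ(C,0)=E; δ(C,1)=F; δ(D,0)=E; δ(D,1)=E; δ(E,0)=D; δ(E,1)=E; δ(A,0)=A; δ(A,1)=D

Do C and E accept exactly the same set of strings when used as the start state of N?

No

First remove the unreachable states {A,B}; 4 states remain.
Initial partition by acceptance: {C,D,F} | {E}.
Split {C,D,F} by δ(·,0) → {C,D} and {F}.
Split {C,D} by δ(·,1) → {C} and {D}.
The partition is now stable with 4 blocks: {C} | {E} | {F} | {D}.
C and E end up in different blocks, so they are distinguishable. For instance, the string 'ε' is accepted from only C.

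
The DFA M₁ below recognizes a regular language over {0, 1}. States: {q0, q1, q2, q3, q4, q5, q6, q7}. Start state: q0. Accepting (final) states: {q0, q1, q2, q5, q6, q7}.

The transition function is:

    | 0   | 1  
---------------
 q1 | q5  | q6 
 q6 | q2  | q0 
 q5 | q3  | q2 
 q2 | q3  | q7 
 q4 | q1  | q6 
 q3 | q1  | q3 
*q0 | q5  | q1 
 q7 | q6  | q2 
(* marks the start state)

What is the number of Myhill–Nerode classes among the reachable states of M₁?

7

States {q4} cannot be reached from the start state, so discard them.
Initial partition by acceptance: {q0,q1,q2,q5,q6,q7} | {q3}.
Split {q0,q1,q2,q5,q6,q7} by δ(·,0) → {q0,q1,q6,q7} and {q2,q5}.
Refine {q0,q1,q6,q7} on symbol 0: members go to different blocks, giving {q0,q1,q6} and {q7}.
On input 1, block {q2,q5} splits into {q2} and {q5}.
Split {q0,q1,q6} by δ(·,0) → {q0,q1} and {q6}.
On input 1, block {q0,q1} splits into {q0} and {q1}.
The partition is now stable with 7 blocks: {q0} | {q3} | {q2} | {q7} | {q5} | {q6} | {q1}.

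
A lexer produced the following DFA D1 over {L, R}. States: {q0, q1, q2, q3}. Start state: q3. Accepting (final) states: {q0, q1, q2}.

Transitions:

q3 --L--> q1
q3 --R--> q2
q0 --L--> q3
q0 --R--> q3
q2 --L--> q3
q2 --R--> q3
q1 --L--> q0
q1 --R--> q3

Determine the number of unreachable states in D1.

Every one of the 4 states is reachable from q3.

0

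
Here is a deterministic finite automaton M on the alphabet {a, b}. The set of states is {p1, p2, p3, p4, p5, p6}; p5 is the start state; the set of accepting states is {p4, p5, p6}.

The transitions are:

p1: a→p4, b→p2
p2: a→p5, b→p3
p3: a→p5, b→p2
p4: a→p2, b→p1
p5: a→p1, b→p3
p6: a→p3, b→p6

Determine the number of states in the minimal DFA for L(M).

2

Reachable states from the start: {p1,p2,p3,p4,p5}. Unreachable: {p6} — drop them.
P0 = {p4,p5} | {p1,p2,p3}.
The partition is now stable with 2 blocks: {p4,p5} | {p1,p2,p3}.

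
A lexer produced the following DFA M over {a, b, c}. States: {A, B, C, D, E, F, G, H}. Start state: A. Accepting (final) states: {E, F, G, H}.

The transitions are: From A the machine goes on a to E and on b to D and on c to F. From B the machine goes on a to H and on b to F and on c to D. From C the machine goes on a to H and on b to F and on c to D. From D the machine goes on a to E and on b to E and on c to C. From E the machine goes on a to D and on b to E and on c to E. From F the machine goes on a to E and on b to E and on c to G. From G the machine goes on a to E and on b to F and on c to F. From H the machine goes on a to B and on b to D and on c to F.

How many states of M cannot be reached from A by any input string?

A breadth-first search from the start state visits every state.

0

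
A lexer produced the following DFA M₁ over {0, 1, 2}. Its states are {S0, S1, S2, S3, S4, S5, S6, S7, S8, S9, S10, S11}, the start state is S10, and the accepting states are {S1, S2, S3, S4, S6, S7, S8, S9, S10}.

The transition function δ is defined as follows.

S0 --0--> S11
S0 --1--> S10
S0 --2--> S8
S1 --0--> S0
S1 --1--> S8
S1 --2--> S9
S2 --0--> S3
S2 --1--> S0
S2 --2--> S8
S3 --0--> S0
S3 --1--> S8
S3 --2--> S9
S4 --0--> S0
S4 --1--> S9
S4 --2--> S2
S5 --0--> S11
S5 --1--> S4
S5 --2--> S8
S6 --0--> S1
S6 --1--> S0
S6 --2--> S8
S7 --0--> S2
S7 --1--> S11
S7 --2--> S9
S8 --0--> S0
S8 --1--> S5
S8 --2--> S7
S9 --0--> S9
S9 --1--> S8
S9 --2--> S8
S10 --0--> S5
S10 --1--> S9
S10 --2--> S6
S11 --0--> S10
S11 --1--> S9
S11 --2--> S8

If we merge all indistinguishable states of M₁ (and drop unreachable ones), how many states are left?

P0 = {S1,S2,S3,S4,S6,S7,S8,S9,S10} | {S0,S5,S11}.
Refine {S1,S2,S3,S4,S6,S7,S8,S9,S10} on symbol 0: members go to different blocks, giving {S1,S3,S4,S8,S10} and {S2,S6,S7,S9}.
Split {S1,S3,S4,S8,S10} by δ(·,1) → {S1,S3} and {S4,S10} and {S8}.
Split {S0,S5,S11} by δ(·,0) → {S0,S5} and {S11}.
Refine {S2,S6,S7,S9} on symbol 0: members go to different blocks, giving {S2,S6} and {S7,S9}.
On input 0, block {S7,S9} splits into {S7} and {S9}.
No further refinement is possible. Final partition (8 blocks): {S1,S3} | {S0,S5} | {S2,S6} | {S4,S10} | {S8} | {S11} | {S7} | {S9}.

8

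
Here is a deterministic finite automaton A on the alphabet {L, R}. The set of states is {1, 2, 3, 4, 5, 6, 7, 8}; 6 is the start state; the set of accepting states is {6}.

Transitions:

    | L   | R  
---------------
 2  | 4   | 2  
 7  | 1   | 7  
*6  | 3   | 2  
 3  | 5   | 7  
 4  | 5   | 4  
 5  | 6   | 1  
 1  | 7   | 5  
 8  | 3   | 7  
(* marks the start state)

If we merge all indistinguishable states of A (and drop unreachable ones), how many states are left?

Reachable states from the start: {1,2,3,4,5,6,7}. Unreachable: {8} — drop them.
Initial partition by acceptance: {6} | {1,2,3,4,5,7}.
On input L, block {1,2,3,4,5,7} splits into {1,2,3,4,7} and {5}.
Split {1,2,3,4,7} by δ(·,L) → {1,2,7} and {3,4}.
On input L, block {1,2,7} splits into {1,7} and {2}.
Split {1,7} by δ(·,R) → {1} and {7}.
Split {3,4} by δ(·,R) → {3} and {4}.
Stable partition: {6} | {1} | {5} | {3} | {2} | {7} | {4} — 7 equivalence classes.

7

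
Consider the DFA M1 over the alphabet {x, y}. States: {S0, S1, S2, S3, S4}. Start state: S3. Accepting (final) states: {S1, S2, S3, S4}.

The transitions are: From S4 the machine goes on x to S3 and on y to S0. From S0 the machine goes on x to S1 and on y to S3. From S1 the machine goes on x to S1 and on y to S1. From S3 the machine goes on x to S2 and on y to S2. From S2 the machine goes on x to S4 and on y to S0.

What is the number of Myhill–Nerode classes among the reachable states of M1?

Every state is reachable, so we keep all 5.
Initial partition by acceptance: {S1,S2,S3,S4} | {S0}.
On input y, block {S1,S2,S3,S4} splits into {S1,S3} and {S2,S4}.
Refine {S1,S3} on symbol x: members go to different blocks, giving {S1} and {S3}.
Refine {S2,S4} on symbol x: members go to different blocks, giving {S2} and {S4}.
No further refinement is possible. Final partition (5 blocks): {S1} | {S0} | {S2} | {S3} | {S4}.

5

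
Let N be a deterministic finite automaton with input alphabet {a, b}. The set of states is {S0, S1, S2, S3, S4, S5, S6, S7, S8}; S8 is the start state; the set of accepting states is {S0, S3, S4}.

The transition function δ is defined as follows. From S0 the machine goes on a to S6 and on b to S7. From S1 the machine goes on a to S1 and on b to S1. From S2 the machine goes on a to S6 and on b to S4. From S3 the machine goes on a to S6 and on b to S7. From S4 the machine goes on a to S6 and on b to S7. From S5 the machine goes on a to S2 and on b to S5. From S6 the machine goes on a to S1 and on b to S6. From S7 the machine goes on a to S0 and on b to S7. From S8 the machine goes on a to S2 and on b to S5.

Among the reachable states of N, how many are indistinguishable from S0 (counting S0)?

2

States {S3} cannot be reached from the start state, so discard them.
P0 = {S0,S4} | {S1,S2,S5,S6,S7,S8}.
On input a, block {S1,S2,S5,S6,S7,S8} splits into {S1,S2,S5,S6,S8} and {S7}.
On input b, block {S1,S2,S5,S6,S8} splits into {S1,S5,S6,S8} and {S2}.
Split {S1,S5,S6,S8} by δ(·,a) → {S1,S6} and {S5,S8}.
The partition is now stable with 5 blocks: {S0,S4} | {S1,S6} | {S7} | {S2} | {S5,S8}.
State S0 belongs to the block {S0,S4}, which has 2 states.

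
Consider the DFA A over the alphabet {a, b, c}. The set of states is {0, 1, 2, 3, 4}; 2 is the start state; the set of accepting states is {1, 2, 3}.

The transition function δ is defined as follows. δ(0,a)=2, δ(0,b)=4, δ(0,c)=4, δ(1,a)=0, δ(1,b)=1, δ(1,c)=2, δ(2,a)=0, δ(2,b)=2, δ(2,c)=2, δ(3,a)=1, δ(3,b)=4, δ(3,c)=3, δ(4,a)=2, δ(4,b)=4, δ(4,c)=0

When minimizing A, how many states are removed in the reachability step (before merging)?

BFS from 2 reaches {0, 2, 4}; the 2 state(s) 1, 3 are never visited.

2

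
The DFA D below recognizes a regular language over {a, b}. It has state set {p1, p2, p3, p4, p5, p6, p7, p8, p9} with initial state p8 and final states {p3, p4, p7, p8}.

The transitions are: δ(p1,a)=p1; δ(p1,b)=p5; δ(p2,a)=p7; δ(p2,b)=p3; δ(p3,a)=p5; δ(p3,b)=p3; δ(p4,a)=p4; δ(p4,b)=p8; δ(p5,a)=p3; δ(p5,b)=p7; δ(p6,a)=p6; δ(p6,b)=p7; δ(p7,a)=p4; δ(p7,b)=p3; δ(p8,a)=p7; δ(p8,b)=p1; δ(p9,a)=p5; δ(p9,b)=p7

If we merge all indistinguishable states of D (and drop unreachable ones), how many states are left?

Reachable states from the start: {p1,p3,p4,p5,p7,p8}. Unreachable: {p2,p6,p9} — drop them.
Initial partition by acceptance: {p3,p4,p7,p8} | {p1,p5}.
On input a, block {p3,p4,p7,p8} splits into {p4,p7,p8} and {p3}.
Split {p4,p7,p8} by δ(·,b) → {p4} and {p7} and {p8}.
Refine {p1,p5} on symbol a: members go to different blocks, giving {p1} and {p5}.
The partition is now stable with 6 blocks: {p4} | {p1} | {p3} | {p7} | {p8} | {p5}.

6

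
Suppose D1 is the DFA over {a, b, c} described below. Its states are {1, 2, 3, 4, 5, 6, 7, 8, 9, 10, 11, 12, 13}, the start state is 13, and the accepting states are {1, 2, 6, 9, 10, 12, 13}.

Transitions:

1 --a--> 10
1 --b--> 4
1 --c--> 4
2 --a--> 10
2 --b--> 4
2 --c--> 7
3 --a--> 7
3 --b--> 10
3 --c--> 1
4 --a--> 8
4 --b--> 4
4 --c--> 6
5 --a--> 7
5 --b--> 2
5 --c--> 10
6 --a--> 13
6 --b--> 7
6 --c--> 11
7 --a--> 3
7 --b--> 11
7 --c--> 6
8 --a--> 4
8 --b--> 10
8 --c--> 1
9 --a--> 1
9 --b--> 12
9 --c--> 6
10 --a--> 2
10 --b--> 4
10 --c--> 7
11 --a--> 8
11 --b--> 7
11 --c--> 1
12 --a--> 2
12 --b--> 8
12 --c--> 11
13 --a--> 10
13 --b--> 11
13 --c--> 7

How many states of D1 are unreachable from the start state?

Starting at 13 and following transitions, the reachable set is {1, 2, 3, 4, 6, 7, 8, 10, 11, 13}. That leaves 5, 9, 12 unreachable — 3 in total.

3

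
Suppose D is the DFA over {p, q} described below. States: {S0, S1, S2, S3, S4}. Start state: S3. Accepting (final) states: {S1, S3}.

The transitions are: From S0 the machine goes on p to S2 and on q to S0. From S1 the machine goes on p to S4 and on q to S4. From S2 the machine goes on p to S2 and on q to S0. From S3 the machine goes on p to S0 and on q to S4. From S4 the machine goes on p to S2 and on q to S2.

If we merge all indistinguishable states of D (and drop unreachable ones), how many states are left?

First remove the unreachable states {S1}; 4 states remain.
Initial partition by acceptance: {S3} | {S0,S2,S4}.
The partition is now stable with 2 blocks: {S3} | {S0,S2,S4}.

2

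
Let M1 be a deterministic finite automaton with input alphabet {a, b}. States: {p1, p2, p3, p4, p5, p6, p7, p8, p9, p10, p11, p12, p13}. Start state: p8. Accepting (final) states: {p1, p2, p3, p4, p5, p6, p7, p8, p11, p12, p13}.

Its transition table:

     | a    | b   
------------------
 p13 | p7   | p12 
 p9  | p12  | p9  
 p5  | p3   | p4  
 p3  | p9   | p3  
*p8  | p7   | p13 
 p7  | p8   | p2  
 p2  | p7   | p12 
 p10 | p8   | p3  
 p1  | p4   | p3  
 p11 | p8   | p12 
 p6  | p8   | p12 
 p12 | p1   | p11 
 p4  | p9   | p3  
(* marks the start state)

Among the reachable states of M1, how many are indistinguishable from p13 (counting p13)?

First remove the unreachable states {p5,p6,p10}; 10 states remain.
P0 = {p1,p2,p3,p4,p7,p8,p11,p12,p13} | {p9}.
Refine {p1,p2,p3,p4,p7,p8,p11,p12,p13} on symbol a: members go to different blocks, giving {p1,p2,p7,p8,p11,p12,p13} and {p3,p4}.
Refine {p1,p2,p7,p8,p11,p12,p13} on symbol a: members go to different blocks, giving {p2,p7,p8,p11,p12,p13} and {p1}.
Refine {p2,p7,p8,p11,p12,p13} on symbol a: members go to different blocks, giving {p2,p7,p8,p11,p13} and {p12}.
Refine {p2,p7,p8,p11,p13} on symbol b: members go to different blocks, giving {p2,p11,p13} and {p7,p8}.
Stable partition: {p2,p11,p13} | {p9} | {p3,p4} | {p1} | {p12} | {p7,p8} — 6 equivalence classes.
State p13 belongs to the block {p2,p11,p13}, which has 3 states.

3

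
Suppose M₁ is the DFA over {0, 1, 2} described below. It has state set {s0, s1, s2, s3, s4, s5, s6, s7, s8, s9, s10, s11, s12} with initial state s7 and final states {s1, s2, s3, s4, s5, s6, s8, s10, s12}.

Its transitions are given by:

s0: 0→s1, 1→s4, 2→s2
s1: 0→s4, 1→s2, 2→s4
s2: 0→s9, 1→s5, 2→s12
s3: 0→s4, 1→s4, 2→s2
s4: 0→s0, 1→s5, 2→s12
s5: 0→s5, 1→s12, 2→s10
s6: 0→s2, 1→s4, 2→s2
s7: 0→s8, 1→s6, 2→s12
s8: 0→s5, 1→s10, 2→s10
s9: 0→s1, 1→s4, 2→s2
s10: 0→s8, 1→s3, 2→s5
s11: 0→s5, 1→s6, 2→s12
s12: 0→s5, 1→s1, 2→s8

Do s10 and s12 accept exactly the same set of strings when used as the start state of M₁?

Yes

States {s11} cannot be reached from the start state, so discard them.
Start with accepting vs non-accepting: {s1,s2,s3,s4,s5,s6,s8,s10,s12} | {s0,s7,s9}.
Refine {s1,s2,s3,s4,s5,s6,s8,s10,s12} on symbol 0: members go to different blocks, giving {s1,s3,s5,s6,s8,s10,s12} and {s2,s4}.
Refine {s1,s3,s5,s6,s8,s10,s12} on symbol 0: members go to different blocks, giving {s5,s8,s10,s12} and {s1,s3,s6}.
Refine {s5,s8,s10,s12} on symbol 1: members go to different blocks, giving {s5,s8} and {s10,s12}.
Refine {s0,s7,s9} on symbol 0: members go to different blocks, giving {s0,s9} and {s7}.
Stable partition: {s5,s8} | {s0,s9} | {s2,s4} | {s1,s3,s6} | {s10,s12} | {s7} — 6 equivalence classes.
s10 and s12 lie in the same block of the stable partition, so they are equivalent — no string distinguishes them.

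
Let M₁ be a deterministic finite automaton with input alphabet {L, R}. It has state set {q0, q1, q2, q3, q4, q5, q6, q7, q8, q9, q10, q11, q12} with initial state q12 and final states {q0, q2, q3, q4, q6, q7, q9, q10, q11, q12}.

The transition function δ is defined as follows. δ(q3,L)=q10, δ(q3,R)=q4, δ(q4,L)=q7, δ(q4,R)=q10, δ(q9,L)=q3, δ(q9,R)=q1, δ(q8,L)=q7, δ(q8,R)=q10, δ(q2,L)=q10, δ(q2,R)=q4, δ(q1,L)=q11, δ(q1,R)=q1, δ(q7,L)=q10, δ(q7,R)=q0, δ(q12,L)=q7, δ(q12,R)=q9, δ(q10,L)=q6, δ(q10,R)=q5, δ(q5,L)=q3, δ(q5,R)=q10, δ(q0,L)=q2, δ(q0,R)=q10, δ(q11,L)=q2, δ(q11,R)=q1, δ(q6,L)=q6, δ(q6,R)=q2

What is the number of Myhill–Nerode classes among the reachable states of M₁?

8

States {q8} cannot be reached from the start state, so discard them.
Initial partition by acceptance: {q0,q2,q3,q4,q6,q7,q9,q10,q11,q12} | {q1,q5}.
Refine {q0,q2,q3,q4,q6,q7,q9,q10,q11,q12} on symbol R: members go to different blocks, giving {q0,q2,q3,q4,q6,q7,q12} and {q9,q10,q11}.
On input L, block {q0,q2,q3,q4,q6,q7,q12} splits into {q0,q4,q6,q12} and {q2,q3,q7}.
Split {q0,q4,q6,q12} by δ(·,L) → {q0,q4,q12} and {q6}.
On input L, block {q1,q5} splits into {q1} and {q5}.
Split {q9,q10,q11} by δ(·,L) → {q9,q11} and {q10}.
Refine {q0,q4,q12} on symbol R: members go to different blocks, giving {q0,q4} and {q12}.
The partition is now stable with 8 blocks: {q0,q4} | {q1} | {q9,q11} | {q2,q3,q7} | {q6} | {q5} | {q10} | {q12}.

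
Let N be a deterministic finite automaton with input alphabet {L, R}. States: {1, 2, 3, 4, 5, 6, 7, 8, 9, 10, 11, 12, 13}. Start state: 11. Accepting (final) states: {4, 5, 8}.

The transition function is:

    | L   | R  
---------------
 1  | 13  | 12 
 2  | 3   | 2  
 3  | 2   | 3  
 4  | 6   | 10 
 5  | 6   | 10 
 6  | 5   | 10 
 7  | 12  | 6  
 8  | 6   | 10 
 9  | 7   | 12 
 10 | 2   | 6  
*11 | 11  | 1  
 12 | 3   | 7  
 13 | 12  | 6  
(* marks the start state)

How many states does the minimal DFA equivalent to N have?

8

States {4,8,9} cannot be reached from the start state, so discard them.
Initial partition by acceptance: {5} | {1,2,3,6,7,10,11,12,13}.
Split {1,2,3,6,7,10,11,12,13} by δ(·,L) → {1,2,3,7,10,11,12,13} and {6}.
On input R, block {1,2,3,7,10,11,12,13} splits into {1,2,3,11,12} and {7,10,13}.
On input L, block {1,2,3,11,12} splits into {2,3,11,12} and {1}.
Refine {2,3,11,12} on symbol R: members go to different blocks, giving {2,3} and {11} and {12}.
On input L, block {7,10,13} splits into {7,13} and {10}.
The partition is now stable with 8 blocks: {5} | {2,3} | {6} | {7,13} | {1} | {11} | {12} | {10}.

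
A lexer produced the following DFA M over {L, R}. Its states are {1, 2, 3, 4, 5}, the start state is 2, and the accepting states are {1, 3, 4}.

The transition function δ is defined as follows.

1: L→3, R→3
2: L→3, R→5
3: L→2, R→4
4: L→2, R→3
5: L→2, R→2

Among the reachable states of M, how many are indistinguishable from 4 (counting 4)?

2

States {1} cannot be reached from the start state, so discard them.
Start with accepting vs non-accepting: {3,4} | {2,5}.
Refine {2,5} on symbol L: members go to different blocks, giving {2} and {5}.
Stable partition: {3,4} | {2} | {5} — 3 equivalence classes.
State 4 belongs to the block {3,4}, which has 2 states.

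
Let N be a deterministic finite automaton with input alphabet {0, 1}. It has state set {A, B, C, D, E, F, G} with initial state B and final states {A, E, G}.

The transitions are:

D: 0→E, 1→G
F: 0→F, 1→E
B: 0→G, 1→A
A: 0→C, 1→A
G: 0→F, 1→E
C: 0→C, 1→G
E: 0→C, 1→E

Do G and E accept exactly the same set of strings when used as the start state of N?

Yes

Reachable states from the start: {A,B,C,E,F,G}. Unreachable: {D} — drop them.
Initial partition by acceptance: {A,E,G} | {B,C,F}.
Split {B,C,F} by δ(·,0) → {C,F} and {B}.
Stable partition: {A,E,G} | {C,F} | {B} — 3 equivalence classes.
G and E lie in the same block of the stable partition, so they are equivalent — no string distinguishes them.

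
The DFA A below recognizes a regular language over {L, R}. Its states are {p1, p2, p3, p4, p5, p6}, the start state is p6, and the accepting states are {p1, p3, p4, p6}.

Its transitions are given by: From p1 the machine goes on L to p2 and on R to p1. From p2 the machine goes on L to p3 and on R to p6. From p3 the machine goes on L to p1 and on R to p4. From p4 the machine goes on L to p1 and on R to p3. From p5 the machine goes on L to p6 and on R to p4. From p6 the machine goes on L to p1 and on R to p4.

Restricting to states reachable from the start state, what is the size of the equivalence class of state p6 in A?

3

States {p5} cannot be reached from the start state, so discard them.
Start with accepting vs non-accepting: {p1,p3,p4,p6} | {p2}.
Refine {p1,p3,p4,p6} on symbol L: members go to different blocks, giving {p3,p4,p6} and {p1}.
The partition is now stable with 3 blocks: {p3,p4,p6} | {p2} | {p1}.
The equivalence class containing p6 is {p3,p4,p6}, of size 3.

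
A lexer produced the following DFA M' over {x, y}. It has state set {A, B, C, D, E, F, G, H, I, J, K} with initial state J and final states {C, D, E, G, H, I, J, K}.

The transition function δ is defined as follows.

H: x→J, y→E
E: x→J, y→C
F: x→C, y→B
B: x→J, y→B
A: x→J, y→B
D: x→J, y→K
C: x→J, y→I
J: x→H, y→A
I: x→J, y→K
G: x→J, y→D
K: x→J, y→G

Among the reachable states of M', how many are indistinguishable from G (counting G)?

7

Reachable states from the start: {A,B,C,D,E,G,H,I,J,K}. Unreachable: {F} — drop them.
Start with accepting vs non-accepting: {C,D,E,G,H,I,J,K} | {A,B}.
Refine {C,D,E,G,H,I,J,K} on symbol y: members go to different blocks, giving {C,D,E,G,H,I,K} and {J}.
No further refinement is possible. Final partition (3 blocks): {C,D,E,G,H,I,K} | {A,B} | {J}.
The equivalence class containing G is {C,D,E,G,H,I,K}, of size 7.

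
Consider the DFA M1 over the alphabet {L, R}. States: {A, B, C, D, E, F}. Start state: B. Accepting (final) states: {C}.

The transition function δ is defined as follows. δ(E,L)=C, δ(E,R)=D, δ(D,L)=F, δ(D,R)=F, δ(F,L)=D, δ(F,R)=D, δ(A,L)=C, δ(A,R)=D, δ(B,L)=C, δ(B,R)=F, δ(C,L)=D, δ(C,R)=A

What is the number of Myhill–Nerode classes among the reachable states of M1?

3

First remove the unreachable states {E}; 5 states remain.
Start with accepting vs non-accepting: {C} | {A,B,D,F}.
Refine {A,B,D,F} on symbol L: members go to different blocks, giving {A,B} and {D,F}.
No further refinement is possible. Final partition (3 blocks): {C} | {A,B} | {D,F}.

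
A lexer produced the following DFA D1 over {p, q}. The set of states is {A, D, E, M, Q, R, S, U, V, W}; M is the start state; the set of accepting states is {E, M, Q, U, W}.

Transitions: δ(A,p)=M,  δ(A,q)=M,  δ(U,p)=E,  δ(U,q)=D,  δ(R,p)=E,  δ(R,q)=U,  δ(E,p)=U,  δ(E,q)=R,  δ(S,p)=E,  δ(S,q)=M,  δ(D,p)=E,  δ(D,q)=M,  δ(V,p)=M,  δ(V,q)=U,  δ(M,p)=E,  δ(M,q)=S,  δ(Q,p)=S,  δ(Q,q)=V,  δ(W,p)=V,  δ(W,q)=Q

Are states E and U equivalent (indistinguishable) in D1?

States {A,Q,V,W} cannot be reached from the start state, so discard them.
Start with accepting vs non-accepting: {E,M,U} | {D,R,S}.
No further refinement is possible. Final partition (2 blocks): {E,M,U} | {D,R,S}.
E and U lie in the same block of the stable partition, so they are equivalent — no string distinguishes them.

Yes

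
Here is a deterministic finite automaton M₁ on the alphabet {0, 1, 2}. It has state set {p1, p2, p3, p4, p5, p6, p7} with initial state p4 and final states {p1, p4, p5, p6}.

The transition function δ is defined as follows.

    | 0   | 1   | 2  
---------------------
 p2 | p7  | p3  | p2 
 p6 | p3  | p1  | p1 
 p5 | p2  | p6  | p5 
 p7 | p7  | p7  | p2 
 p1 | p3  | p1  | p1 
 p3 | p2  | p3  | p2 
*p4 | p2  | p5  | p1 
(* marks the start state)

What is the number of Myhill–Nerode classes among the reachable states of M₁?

2

Initial partition by acceptance: {p1,p4,p5,p6} | {p2,p3,p7}.
The partition is now stable with 2 blocks: {p1,p4,p5,p6} | {p2,p3,p7}.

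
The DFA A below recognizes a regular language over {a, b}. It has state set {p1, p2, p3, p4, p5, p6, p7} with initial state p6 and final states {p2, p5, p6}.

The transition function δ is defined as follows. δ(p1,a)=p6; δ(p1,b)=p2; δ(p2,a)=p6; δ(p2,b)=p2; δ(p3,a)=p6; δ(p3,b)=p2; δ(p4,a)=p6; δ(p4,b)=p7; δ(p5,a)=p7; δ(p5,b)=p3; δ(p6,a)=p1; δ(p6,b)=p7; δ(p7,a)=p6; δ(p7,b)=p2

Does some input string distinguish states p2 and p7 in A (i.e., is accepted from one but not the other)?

Yes

States {p3,p4,p5} cannot be reached from the start state, so discard them.
Initial partition by acceptance: {p2,p6} | {p1,p7}.
Split {p2,p6} by δ(·,a) → {p2} and {p6}.
No further refinement is possible. Final partition (3 blocks): {p2} | {p1,p7} | {p6}.
p2 and p7 end up in different blocks, so they are distinguishable. For instance, the string 'ε' is accepted from only p2.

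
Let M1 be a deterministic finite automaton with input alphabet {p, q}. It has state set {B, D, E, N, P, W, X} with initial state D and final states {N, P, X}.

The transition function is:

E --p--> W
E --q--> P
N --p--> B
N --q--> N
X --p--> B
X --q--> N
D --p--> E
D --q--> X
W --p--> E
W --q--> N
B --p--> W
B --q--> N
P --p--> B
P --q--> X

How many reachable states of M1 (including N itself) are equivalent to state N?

3

Initial partition by acceptance: {N,P,X} | {B,D,E,W}.
Stable partition: {N,P,X} | {B,D,E,W} — 2 equivalence classes.
The equivalence class containing N is {N,P,X}, of size 3.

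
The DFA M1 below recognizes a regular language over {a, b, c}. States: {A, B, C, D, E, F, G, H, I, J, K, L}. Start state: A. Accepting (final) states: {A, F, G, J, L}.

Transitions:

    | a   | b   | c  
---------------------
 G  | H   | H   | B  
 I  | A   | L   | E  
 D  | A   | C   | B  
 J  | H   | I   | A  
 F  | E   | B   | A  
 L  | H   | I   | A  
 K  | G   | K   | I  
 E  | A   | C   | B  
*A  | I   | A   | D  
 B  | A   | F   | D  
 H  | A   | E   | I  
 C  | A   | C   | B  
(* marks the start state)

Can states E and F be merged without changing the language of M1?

States {G,J,K} cannot be reached from the start state, so discard them.
Initial partition by acceptance: {A,F,L} | {B,C,D,E,H,I}.
Refine {A,F,L} on symbol b: members go to different blocks, giving {F,L} and {A}.
Split {B,C,D,E,H,I} by δ(·,b) → {C,D,E,H} and {B,I}.
Stable partition: {F,L} | {C,D,E,H} | {A} | {B,I} — 4 equivalence classes.
E and F end up in different blocks, so they are distinguishable. For instance, the string 'ε' is accepted from only F.

No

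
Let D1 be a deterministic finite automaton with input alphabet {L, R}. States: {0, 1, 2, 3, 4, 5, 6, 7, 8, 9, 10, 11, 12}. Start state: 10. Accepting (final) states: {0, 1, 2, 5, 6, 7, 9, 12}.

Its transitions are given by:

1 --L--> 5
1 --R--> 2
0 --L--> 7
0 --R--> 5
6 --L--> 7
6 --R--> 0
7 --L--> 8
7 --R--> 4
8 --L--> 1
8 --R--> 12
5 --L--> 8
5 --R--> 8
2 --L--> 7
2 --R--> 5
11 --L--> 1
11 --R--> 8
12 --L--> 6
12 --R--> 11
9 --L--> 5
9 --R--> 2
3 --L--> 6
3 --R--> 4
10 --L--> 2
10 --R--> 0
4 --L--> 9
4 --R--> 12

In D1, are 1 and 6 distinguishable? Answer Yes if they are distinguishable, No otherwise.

No

States {3} cannot be reached from the start state, so discard them.
Initial partition by acceptance: {0,1,2,5,6,7,9,12} | {4,8,10,11}.
Split {0,1,2,5,6,7,9,12} by δ(·,L) → {0,1,2,6,9,12} and {5,7}.
Refine {0,1,2,6,9,12} on symbol L: members go to different blocks, giving {0,1,2,6,9} and {12}.
Split {0,1,2,6,9} by δ(·,R) → {1,6,9} and {0,2}.
On input L, block {4,8,10,11} splits into {4,8,11} and {10}.
Refine {4,8,11} on symbol R: members go to different blocks, giving {4,8} and {11}.
The partition is now stable with 7 blocks: {1,6,9} | {4,8} | {5,7} | {12} | {0,2} | {10} | {11}.
1 and 6 lie in the same block of the stable partition, so they are equivalent — no string distinguishes them.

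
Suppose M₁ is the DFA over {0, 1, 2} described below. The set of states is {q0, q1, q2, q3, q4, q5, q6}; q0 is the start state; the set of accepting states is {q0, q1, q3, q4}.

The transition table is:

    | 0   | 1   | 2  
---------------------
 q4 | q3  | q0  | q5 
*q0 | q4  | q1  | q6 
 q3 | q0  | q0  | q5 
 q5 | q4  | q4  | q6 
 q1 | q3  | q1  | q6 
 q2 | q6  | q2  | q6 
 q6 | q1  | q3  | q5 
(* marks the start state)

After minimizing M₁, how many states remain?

2

States {q2} cannot be reached from the start state, so discard them.
P0 = {q0,q1,q3,q4} | {q5,q6}.
Stable partition: {q0,q1,q3,q4} | {q5,q6} — 2 equivalence classes.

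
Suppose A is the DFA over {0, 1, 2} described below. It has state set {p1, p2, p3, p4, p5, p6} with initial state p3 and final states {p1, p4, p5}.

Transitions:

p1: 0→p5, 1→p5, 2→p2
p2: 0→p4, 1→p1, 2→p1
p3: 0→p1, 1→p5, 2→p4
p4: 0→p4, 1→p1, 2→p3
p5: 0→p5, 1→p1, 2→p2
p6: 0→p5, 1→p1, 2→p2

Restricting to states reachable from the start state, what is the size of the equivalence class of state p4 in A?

3

Reachable states from the start: {p1,p2,p3,p4,p5}. Unreachable: {p6} — drop them.
Start with accepting vs non-accepting: {p1,p4,p5} | {p2,p3}.
The partition is now stable with 2 blocks: {p1,p4,p5} | {p2,p3}.
State p4 belongs to the block {p1,p4,p5}, which has 3 states.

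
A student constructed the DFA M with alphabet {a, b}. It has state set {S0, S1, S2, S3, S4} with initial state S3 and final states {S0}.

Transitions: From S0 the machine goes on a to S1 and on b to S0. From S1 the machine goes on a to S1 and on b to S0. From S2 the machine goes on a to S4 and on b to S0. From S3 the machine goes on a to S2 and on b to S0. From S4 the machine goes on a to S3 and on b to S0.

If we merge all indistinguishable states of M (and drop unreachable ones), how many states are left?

Every state is reachable, so we keep all 5.
Start with accepting vs non-accepting: {S0} | {S1,S2,S3,S4}.
No further refinement is possible. Final partition (2 blocks): {S0} | {S1,S2,S3,S4}.

2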